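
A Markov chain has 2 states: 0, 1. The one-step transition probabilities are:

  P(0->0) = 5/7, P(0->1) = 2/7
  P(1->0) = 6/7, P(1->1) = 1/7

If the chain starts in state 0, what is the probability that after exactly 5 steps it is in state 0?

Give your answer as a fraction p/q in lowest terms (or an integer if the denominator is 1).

Answer: 12605/16807

Derivation:
Computing P^5 by repeated multiplication:
P^1 =
  0: [5/7, 2/7]
  1: [6/7, 1/7]
P^2 =
  0: [37/49, 12/49]
  1: [36/49, 13/49]
P^3 =
  0: [257/343, 86/343]
  1: [258/343, 85/343]
P^4 =
  0: [1801/2401, 600/2401]
  1: [1800/2401, 601/2401]
P^5 =
  0: [12605/16807, 4202/16807]
  1: [12606/16807, 4201/16807]

(P^5)[0 -> 0] = 12605/16807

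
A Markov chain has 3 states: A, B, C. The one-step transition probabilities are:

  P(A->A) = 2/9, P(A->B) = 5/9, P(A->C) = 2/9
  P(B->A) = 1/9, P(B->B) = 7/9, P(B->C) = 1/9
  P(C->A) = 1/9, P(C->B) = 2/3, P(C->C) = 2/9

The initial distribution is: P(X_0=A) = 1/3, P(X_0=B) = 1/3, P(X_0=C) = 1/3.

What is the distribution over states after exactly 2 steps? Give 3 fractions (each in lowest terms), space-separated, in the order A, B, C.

Answer: 31/243 176/243 4/27

Derivation:
Propagating the distribution step by step (d_{t+1} = d_t * P):
d_0 = (A=1/3, B=1/3, C=1/3)
  d_1[A] = 1/3*2/9 + 1/3*1/9 + 1/3*1/9 = 4/27
  d_1[B] = 1/3*5/9 + 1/3*7/9 + 1/3*2/3 = 2/3
  d_1[C] = 1/3*2/9 + 1/3*1/9 + 1/3*2/9 = 5/27
d_1 = (A=4/27, B=2/3, C=5/27)
  d_2[A] = 4/27*2/9 + 2/3*1/9 + 5/27*1/9 = 31/243
  d_2[B] = 4/27*5/9 + 2/3*7/9 + 5/27*2/3 = 176/243
  d_2[C] = 4/27*2/9 + 2/3*1/9 + 5/27*2/9 = 4/27
d_2 = (A=31/243, B=176/243, C=4/27)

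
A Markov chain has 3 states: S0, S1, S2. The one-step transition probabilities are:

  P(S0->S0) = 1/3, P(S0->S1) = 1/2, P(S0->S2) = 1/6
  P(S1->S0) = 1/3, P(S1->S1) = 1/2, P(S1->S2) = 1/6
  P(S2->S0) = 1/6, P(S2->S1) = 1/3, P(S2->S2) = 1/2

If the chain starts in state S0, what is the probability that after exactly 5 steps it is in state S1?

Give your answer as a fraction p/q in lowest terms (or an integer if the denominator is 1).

Computing P^5 by repeated multiplication:
P^1 =
  S0: [1/3, 1/2, 1/6]
  S1: [1/3, 1/2, 1/6]
  S2: [1/6, 1/3, 1/2]
P^2 =
  S0: [11/36, 17/36, 2/9]
  S1: [11/36, 17/36, 2/9]
  S2: [1/4, 5/12, 1/3]
P^3 =
  S0: [8/27, 25/54, 13/54]
  S1: [8/27, 25/54, 13/54]
  S2: [5/18, 4/9, 5/18]
P^4 =
  S0: [95/324, 149/324, 20/81]
  S1: [95/324, 149/324, 20/81]
  S2: [31/108, 49/108, 7/27]
P^5 =
  S0: [71/243, 223/486, 121/486]
  S1: [71/243, 223/486, 121/486]
  S2: [47/162, 37/81, 41/162]

(P^5)[S0 -> S1] = 223/486

Answer: 223/486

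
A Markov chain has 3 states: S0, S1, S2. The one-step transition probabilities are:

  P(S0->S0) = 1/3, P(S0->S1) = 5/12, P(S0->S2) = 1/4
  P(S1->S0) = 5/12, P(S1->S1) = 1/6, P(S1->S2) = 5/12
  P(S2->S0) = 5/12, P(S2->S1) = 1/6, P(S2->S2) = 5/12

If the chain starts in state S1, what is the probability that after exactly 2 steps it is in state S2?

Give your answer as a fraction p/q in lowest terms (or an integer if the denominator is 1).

Computing P^2 by repeated multiplication:
P^1 =
  S0: [1/3, 5/12, 1/4]
  S1: [5/12, 1/6, 5/12]
  S2: [5/12, 1/6, 5/12]
P^2 =
  S0: [7/18, 1/4, 13/36]
  S1: [55/144, 13/48, 25/72]
  S2: [55/144, 13/48, 25/72]

(P^2)[S1 -> S2] = 25/72

Answer: 25/72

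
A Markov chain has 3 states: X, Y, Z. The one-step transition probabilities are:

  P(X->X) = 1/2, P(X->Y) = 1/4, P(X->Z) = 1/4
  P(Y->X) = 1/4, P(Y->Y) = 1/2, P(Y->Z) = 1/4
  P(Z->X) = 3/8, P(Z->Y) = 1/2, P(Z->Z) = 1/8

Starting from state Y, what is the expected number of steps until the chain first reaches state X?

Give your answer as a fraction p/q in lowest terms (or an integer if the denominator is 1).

Answer: 18/5

Derivation:
Let h_i = expected steps to first reach X from state i.
Boundary: h_X = 0.
First-step equations for the other states:
  h_Y = 1 + 1/4*h_X + 1/2*h_Y + 1/4*h_Z
  h_Z = 1 + 3/8*h_X + 1/2*h_Y + 1/8*h_Z

Substituting h_X = 0 and rearranging gives the linear system (I - Q) h = 1:
  [1/2, -1/4] . (h_Y, h_Z) = 1
  [-1/2, 7/8] . (h_Y, h_Z) = 1

Solving yields:
  h_Y = 18/5
  h_Z = 16/5

Starting state is Y, so the expected hitting time is h_Y = 18/5.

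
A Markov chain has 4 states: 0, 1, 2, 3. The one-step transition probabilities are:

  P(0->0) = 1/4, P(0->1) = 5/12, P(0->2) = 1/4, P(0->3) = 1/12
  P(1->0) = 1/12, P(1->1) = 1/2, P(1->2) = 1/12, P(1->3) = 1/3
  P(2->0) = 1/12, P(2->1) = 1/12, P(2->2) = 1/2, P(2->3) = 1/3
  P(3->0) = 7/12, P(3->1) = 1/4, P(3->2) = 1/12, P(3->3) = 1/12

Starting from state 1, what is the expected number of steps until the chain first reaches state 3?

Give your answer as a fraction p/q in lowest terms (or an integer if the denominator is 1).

Answer: 120/37

Derivation:
Let h_i = expected steps to first reach 3 from state i.
Boundary: h_3 = 0.
First-step equations for the other states:
  h_0 = 1 + 1/4*h_0 + 5/12*h_1 + 1/4*h_2 + 1/12*h_3
  h_1 = 1 + 1/12*h_0 + 1/2*h_1 + 1/12*h_2 + 1/3*h_3
  h_2 = 1 + 1/12*h_0 + 1/12*h_1 + 1/2*h_2 + 1/3*h_3

Substituting h_3 = 0 and rearranging gives the linear system (I - Q) h = 1:
  [3/4, -5/12, -1/4] . (h_0, h_1, h_2) = 1
  [-1/12, 1/2, -1/12] . (h_0, h_1, h_2) = 1
  [-1/12, -1/12, 1/2] . (h_0, h_1, h_2) = 1

Solving yields:
  h_0 = 156/37
  h_1 = 120/37
  h_2 = 120/37

Starting state is 1, so the expected hitting time is h_1 = 120/37.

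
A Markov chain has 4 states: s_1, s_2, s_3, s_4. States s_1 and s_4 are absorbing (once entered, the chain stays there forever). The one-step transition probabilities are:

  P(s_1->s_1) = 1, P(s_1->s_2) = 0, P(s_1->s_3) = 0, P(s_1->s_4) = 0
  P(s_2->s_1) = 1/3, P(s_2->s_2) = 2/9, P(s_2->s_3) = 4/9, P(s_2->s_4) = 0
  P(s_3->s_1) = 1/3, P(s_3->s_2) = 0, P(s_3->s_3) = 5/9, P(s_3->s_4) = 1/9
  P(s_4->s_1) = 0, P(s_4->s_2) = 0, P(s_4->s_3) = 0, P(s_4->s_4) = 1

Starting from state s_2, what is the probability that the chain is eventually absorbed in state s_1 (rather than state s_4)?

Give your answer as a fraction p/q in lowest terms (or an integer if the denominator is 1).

Answer: 6/7

Derivation:
Let a_i = P(absorbed in s_1 | start in state i).
Boundary conditions: a_s_1 = 1, a_s_4 = 0.
For each transient state i, a_i = sum_j P(i->j) * a_j:
  a_s_2 = 1/3*a_s_1 + 2/9*a_s_2 + 4/9*a_s_3 + 0*a_s_4
  a_s_3 = 1/3*a_s_1 + 0*a_s_2 + 5/9*a_s_3 + 1/9*a_s_4

Substituting a_s_1 = 1 and a_s_4 = 0, rearrange to (I - Q) a = r where r[i] = P(i -> s_1):
  [7/9, -4/9] . (a_s_2, a_s_3) = 1/3
  [0, 4/9] . (a_s_2, a_s_3) = 1/3

Solving yields:
  a_s_2 = 6/7
  a_s_3 = 3/4

Starting state is s_2, so the absorption probability is a_s_2 = 6/7.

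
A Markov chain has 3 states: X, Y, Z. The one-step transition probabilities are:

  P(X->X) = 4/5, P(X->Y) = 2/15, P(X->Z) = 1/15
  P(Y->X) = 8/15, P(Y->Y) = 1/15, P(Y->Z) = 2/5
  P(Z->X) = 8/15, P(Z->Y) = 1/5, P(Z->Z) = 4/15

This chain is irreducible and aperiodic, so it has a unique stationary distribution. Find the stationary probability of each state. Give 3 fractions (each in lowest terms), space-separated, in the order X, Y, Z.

The stationary distribution satisfies pi = pi * P, i.e.:
  pi_X = 4/5*pi_X + 8/15*pi_Y + 8/15*pi_Z
  pi_Y = 2/15*pi_X + 1/15*pi_Y + 1/5*pi_Z
  pi_Z = 1/15*pi_X + 2/5*pi_Y + 4/15*pi_Z
with normalization: pi_X + pi_Y + pi_Z = 1.

Using the first 2 balance equations plus normalization, the linear system A*pi = b is:
  [-1/5, 8/15, 8/15] . pi = 0
  [2/15, -14/15, 1/5] . pi = 0
  [1, 1, 1] . pi = 1

Solving yields:
  pi_X = 8/11
  pi_Y = 25/187
  pi_Z = 26/187

Verification (pi * P):
  8/11*4/5 + 25/187*8/15 + 26/187*8/15 = 8/11 = pi_X  (ok)
  8/11*2/15 + 25/187*1/15 + 26/187*1/5 = 25/187 = pi_Y  (ok)
  8/11*1/15 + 25/187*2/5 + 26/187*4/15 = 26/187 = pi_Z  (ok)

Answer: 8/11 25/187 26/187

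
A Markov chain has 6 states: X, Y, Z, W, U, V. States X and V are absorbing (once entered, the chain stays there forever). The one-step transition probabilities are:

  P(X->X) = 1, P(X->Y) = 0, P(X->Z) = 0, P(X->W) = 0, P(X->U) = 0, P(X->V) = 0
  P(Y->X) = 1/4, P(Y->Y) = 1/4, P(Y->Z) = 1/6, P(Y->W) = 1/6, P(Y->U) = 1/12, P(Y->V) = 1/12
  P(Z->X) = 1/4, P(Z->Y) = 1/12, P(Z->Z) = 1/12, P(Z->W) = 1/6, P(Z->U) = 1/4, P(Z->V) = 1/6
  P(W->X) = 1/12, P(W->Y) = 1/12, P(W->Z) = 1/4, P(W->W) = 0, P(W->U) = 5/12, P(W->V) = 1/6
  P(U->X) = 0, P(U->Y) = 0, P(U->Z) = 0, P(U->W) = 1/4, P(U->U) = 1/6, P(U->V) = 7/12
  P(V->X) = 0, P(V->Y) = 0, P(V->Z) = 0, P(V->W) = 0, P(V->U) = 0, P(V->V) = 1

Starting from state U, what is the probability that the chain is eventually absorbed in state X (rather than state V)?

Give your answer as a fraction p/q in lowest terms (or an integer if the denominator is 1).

Answer: 339/4511

Derivation:
Let a_i = P(absorbed in X | start in state i).
Boundary conditions: a_X = 1, a_V = 0.
For each transient state i, a_i = sum_j P(i->j) * a_j:
  a_Y = 1/4*a_X + 1/4*a_Y + 1/6*a_Z + 1/6*a_W + 1/12*a_U + 1/12*a_V
  a_Z = 1/4*a_X + 1/12*a_Y + 1/12*a_Z + 1/6*a_W + 1/4*a_U + 1/6*a_V
  a_W = 1/12*a_X + 1/12*a_Y + 1/4*a_Z + 0*a_W + 5/12*a_U + 1/6*a_V
  a_U = 0*a_X + 0*a_Y + 0*a_Z + 1/4*a_W + 1/6*a_U + 7/12*a_V

Substituting a_X = 1 and a_V = 0, rearrange to (I - Q) a = r where r[i] = P(i -> X):
  [3/4, -1/6, -1/6, -1/12] . (a_Y, a_Z, a_W, a_U) = 1/4
  [-1/12, 11/12, -1/6, -1/4] . (a_Y, a_Z, a_W, a_U) = 1/4
  [-1/12, -1/4, 1, -5/12] . (a_Y, a_Z, a_W, a_U) = 1/12
  [0, 0, -1/4, 5/6] . (a_Y, a_Z, a_W, a_U) = 0

Solving yields:
  a_Y = 2176/4511
  a_Z = 1726/4511
  a_W = 1130/4511
  a_U = 339/4511

Starting state is U, so the absorption probability is a_U = 339/4511.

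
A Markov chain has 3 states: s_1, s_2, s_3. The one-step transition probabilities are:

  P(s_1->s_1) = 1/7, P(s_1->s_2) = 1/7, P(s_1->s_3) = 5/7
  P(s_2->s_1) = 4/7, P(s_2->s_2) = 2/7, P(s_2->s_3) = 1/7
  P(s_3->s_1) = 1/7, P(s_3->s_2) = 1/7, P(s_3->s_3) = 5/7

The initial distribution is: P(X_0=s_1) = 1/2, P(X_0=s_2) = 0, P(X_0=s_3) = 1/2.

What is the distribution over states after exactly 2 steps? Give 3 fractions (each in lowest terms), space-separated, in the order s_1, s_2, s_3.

Answer: 10/49 8/49 31/49

Derivation:
Propagating the distribution step by step (d_{t+1} = d_t * P):
d_0 = (s_1=1/2, s_2=0, s_3=1/2)
  d_1[s_1] = 1/2*1/7 + 0*4/7 + 1/2*1/7 = 1/7
  d_1[s_2] = 1/2*1/7 + 0*2/7 + 1/2*1/7 = 1/7
  d_1[s_3] = 1/2*5/7 + 0*1/7 + 1/2*5/7 = 5/7
d_1 = (s_1=1/7, s_2=1/7, s_3=5/7)
  d_2[s_1] = 1/7*1/7 + 1/7*4/7 + 5/7*1/7 = 10/49
  d_2[s_2] = 1/7*1/7 + 1/7*2/7 + 5/7*1/7 = 8/49
  d_2[s_3] = 1/7*5/7 + 1/7*1/7 + 5/7*5/7 = 31/49
d_2 = (s_1=10/49, s_2=8/49, s_3=31/49)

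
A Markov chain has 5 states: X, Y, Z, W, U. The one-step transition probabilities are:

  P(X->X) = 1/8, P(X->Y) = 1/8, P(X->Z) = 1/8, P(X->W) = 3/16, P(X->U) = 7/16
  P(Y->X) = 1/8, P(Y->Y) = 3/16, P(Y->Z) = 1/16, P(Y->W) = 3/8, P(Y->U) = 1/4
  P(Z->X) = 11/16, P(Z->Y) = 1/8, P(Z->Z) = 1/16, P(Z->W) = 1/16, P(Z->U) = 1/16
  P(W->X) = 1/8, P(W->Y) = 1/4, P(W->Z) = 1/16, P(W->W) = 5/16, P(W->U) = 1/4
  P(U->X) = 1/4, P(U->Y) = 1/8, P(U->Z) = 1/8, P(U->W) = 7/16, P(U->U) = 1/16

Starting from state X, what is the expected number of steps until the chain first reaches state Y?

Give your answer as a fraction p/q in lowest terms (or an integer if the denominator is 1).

Let h_i = expected steps to first reach Y from state i.
Boundary: h_Y = 0.
First-step equations for the other states:
  h_X = 1 + 1/8*h_X + 1/8*h_Y + 1/8*h_Z + 3/16*h_W + 7/16*h_U
  h_Z = 1 + 11/16*h_X + 1/8*h_Y + 1/16*h_Z + 1/16*h_W + 1/16*h_U
  h_W = 1 + 1/8*h_X + 1/4*h_Y + 1/16*h_Z + 5/16*h_W + 1/4*h_U
  h_U = 1 + 1/4*h_X + 1/8*h_Y + 1/8*h_Z + 7/16*h_W + 1/16*h_U

Substituting h_Y = 0 and rearranging gives the linear system (I - Q) h = 1:
  [7/8, -1/8, -3/16, -7/16] . (h_X, h_Z, h_W, h_U) = 1
  [-11/16, 15/16, -1/16, -1/16] . (h_X, h_Z, h_W, h_U) = 1
  [-1/8, -1/16, 11/16, -1/4] . (h_X, h_Z, h_W, h_U) = 1
  [-1/4, -1/8, -7/16, 15/16] . (h_X, h_Z, h_W, h_U) = 1

Solving yields:
  h_X = 1264/201
  h_Z = 432/67
  h_W = 1088/201
  h_U = 1232/201

Starting state is X, so the expected hitting time is h_X = 1264/201.

Answer: 1264/201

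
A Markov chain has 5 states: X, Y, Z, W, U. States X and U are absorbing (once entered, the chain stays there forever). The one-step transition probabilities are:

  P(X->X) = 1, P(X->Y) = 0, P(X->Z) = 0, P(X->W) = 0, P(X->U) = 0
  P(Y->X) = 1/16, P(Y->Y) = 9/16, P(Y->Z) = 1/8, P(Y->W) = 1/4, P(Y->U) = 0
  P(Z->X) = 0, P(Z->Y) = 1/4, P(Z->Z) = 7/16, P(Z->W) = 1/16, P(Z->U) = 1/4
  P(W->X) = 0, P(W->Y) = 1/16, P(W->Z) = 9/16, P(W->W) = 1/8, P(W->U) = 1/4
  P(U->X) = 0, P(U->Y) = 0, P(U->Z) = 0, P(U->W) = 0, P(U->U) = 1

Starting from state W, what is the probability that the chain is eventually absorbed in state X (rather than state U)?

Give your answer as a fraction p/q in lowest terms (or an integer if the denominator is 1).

Let a_i = P(absorbed in X | start in state i).
Boundary conditions: a_X = 1, a_U = 0.
For each transient state i, a_i = sum_j P(i->j) * a_j:
  a_Y = 1/16*a_X + 9/16*a_Y + 1/8*a_Z + 1/4*a_W + 0*a_U
  a_Z = 0*a_X + 1/4*a_Y + 7/16*a_Z + 1/16*a_W + 1/4*a_U
  a_W = 0*a_X + 1/16*a_Y + 9/16*a_Z + 1/8*a_W + 1/4*a_U

Substituting a_X = 1 and a_U = 0, rearrange to (I - Q) a = r where r[i] = P(i -> X):
  [7/16, -1/8, -1/4] . (a_Y, a_Z, a_W) = 1/16
  [-1/4, 9/16, -1/16] . (a_Y, a_Z, a_W) = 0
  [-1/16, -9/16, 7/8] . (a_Y, a_Z, a_W) = 0

Solving yields:
  a_Y = 39/175
  a_Z = 19/175
  a_W = 3/35

Starting state is W, so the absorption probability is a_W = 3/35.

Answer: 3/35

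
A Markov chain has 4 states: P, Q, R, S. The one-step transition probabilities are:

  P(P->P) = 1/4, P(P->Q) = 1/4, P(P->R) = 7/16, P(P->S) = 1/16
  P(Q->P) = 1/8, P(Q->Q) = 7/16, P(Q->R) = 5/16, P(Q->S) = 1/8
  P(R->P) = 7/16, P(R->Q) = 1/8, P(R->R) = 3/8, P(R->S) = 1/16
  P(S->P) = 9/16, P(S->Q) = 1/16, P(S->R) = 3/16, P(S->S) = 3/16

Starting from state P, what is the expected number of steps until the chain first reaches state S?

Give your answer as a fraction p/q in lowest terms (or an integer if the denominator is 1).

Answer: 3472/271

Derivation:
Let h_i = expected steps to first reach S from state i.
Boundary: h_S = 0.
First-step equations for the other states:
  h_P = 1 + 1/4*h_P + 1/4*h_Q + 7/16*h_R + 1/16*h_S
  h_Q = 1 + 1/8*h_P + 7/16*h_Q + 5/16*h_R + 1/8*h_S
  h_R = 1 + 7/16*h_P + 1/8*h_Q + 3/8*h_R + 1/16*h_S

Substituting h_S = 0 and rearranging gives the linear system (I - Q) h = 1:
  [3/4, -1/4, -7/16] . (h_P, h_Q, h_R) = 1
  [-1/8, 9/16, -5/16] . (h_P, h_Q, h_R) = 1
  [-7/16, -1/8, 5/8] . (h_P, h_Q, h_R) = 1

Solving yields:
  h_P = 3472/271
  h_Q = 3200/271
  h_R = 3504/271

Starting state is P, so the expected hitting time is h_P = 3472/271.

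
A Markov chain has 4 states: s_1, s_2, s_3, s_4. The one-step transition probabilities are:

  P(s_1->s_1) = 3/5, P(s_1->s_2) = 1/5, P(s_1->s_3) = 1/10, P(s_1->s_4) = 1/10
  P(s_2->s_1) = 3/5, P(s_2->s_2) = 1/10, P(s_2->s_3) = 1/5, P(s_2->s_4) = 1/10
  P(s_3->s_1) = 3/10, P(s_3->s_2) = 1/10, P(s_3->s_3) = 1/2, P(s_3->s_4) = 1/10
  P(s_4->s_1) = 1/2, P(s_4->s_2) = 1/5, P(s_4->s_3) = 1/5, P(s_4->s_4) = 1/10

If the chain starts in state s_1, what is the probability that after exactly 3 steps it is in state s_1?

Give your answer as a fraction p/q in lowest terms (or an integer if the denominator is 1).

Computing P^3 by repeated multiplication:
P^1 =
  s_1: [3/5, 1/5, 1/10, 1/10]
  s_2: [3/5, 1/10, 1/5, 1/10]
  s_3: [3/10, 1/10, 1/2, 1/10]
  s_4: [1/2, 1/5, 1/5, 1/10]
P^2 =
  s_1: [14/25, 17/100, 17/100, 1/10]
  s_2: [53/100, 17/100, 1/5, 1/10]
  s_3: [11/25, 7/50, 8/25, 1/10]
  s_4: [53/100, 4/25, 21/100, 1/10]
P^3 =
  s_1: [539/1000, 83/500, 39/200, 1/10]
  s_2: [53/100, 163/1000, 207/1000, 1/10]
  s_3: [247/500, 77/500, 63/250, 1/10]
  s_4: [527/1000, 163/1000, 21/100, 1/10]

(P^3)[s_1 -> s_1] = 539/1000

Answer: 539/1000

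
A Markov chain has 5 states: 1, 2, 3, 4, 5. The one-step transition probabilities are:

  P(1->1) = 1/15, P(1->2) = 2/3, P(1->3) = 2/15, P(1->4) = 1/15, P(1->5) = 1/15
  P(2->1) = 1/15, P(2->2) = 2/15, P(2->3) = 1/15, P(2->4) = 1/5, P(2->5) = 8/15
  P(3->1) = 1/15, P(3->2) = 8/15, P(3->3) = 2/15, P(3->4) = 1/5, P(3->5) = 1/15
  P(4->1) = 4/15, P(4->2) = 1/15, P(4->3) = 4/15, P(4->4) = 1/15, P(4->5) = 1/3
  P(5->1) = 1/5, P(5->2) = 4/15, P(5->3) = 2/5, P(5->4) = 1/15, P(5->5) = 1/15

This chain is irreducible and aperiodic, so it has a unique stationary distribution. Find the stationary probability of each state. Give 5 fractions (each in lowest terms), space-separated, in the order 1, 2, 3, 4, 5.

The stationary distribution satisfies pi = pi * P, i.e.:
  pi_1 = 1/15*pi_1 + 1/15*pi_2 + 1/15*pi_3 + 4/15*pi_4 + 1/5*pi_5
  pi_2 = 2/3*pi_1 + 2/15*pi_2 + 8/15*pi_3 + 1/15*pi_4 + 4/15*pi_5
  pi_3 = 2/15*pi_1 + 1/15*pi_2 + 2/15*pi_3 + 4/15*pi_4 + 2/5*pi_5
  pi_4 = 1/15*pi_1 + 1/5*pi_2 + 1/5*pi_3 + 1/15*pi_4 + 1/15*pi_5
  pi_5 = 1/15*pi_1 + 8/15*pi_2 + 1/15*pi_3 + 1/3*pi_4 + 1/15*pi_5
with normalization: pi_1 + pi_2 + pi_3 + pi_4 + pi_5 = 1.

Using the first 4 balance equations plus normalization, the linear system A*pi = b is:
  [-14/15, 1/15, 1/15, 4/15, 1/5] . pi = 0
  [2/3, -13/15, 8/15, 1/15, 4/15] . pi = 0
  [2/15, 1/15, -13/15, 4/15, 2/5] . pi = 0
  [1/15, 1/5, 1/5, -14/15, 1/15] . pi = 0
  [1, 1, 1, 1, 1] . pi = 1

Solving yields:
  pi_1 = 1622/12903
  pi_2 = 27299/90321
  pi_3 = 17683/90321
  pi_4 = 101/759
  pi_5 = 1046/4301

Verification (pi * P):
  1622/12903*1/15 + 27299/90321*1/15 + 17683/90321*1/15 + 101/759*4/15 + 1046/4301*1/5 = 1622/12903 = pi_1  (ok)
  1622/12903*2/3 + 27299/90321*2/15 + 17683/90321*8/15 + 101/759*1/15 + 1046/4301*4/15 = 27299/90321 = pi_2  (ok)
  1622/12903*2/15 + 27299/90321*1/15 + 17683/90321*2/15 + 101/759*4/15 + 1046/4301*2/5 = 17683/90321 = pi_3  (ok)
  1622/12903*1/15 + 27299/90321*1/5 + 17683/90321*1/5 + 101/759*1/15 + 1046/4301*1/15 = 101/759 = pi_4  (ok)
  1622/12903*1/15 + 27299/90321*8/15 + 17683/90321*1/15 + 101/759*1/3 + 1046/4301*1/15 = 1046/4301 = pi_5  (ok)

Answer: 1622/12903 27299/90321 17683/90321 101/759 1046/4301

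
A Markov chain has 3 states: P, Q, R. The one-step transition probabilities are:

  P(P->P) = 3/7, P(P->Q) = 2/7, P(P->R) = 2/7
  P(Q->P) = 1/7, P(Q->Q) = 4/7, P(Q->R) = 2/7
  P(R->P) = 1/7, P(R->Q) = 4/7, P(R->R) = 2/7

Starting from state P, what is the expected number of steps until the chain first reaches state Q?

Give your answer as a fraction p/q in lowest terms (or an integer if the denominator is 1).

Answer: 49/18

Derivation:
Let h_i = expected steps to first reach Q from state i.
Boundary: h_Q = 0.
First-step equations for the other states:
  h_P = 1 + 3/7*h_P + 2/7*h_Q + 2/7*h_R
  h_R = 1 + 1/7*h_P + 4/7*h_Q + 2/7*h_R

Substituting h_Q = 0 and rearranging gives the linear system (I - Q) h = 1:
  [4/7, -2/7] . (h_P, h_R) = 1
  [-1/7, 5/7] . (h_P, h_R) = 1

Solving yields:
  h_P = 49/18
  h_R = 35/18

Starting state is P, so the expected hitting time is h_P = 49/18.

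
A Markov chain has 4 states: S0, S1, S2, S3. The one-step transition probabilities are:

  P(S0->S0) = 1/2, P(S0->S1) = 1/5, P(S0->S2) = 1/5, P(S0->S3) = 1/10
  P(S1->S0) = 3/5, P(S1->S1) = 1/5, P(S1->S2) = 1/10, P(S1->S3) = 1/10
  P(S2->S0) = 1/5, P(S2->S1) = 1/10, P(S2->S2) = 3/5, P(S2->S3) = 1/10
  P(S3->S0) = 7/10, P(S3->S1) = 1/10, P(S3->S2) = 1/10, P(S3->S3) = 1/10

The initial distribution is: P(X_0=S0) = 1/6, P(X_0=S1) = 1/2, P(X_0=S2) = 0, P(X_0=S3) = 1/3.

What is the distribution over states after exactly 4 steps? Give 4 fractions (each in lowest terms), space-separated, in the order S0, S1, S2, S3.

Propagating the distribution step by step (d_{t+1} = d_t * P):
d_0 = (S0=1/6, S1=1/2, S2=0, S3=1/3)
  d_1[S0] = 1/6*1/2 + 1/2*3/5 + 0*1/5 + 1/3*7/10 = 37/60
  d_1[S1] = 1/6*1/5 + 1/2*1/5 + 0*1/10 + 1/3*1/10 = 1/6
  d_1[S2] = 1/6*1/5 + 1/2*1/10 + 0*3/5 + 1/3*1/10 = 7/60
  d_1[S3] = 1/6*1/10 + 1/2*1/10 + 0*1/10 + 1/3*1/10 = 1/10
d_1 = (S0=37/60, S1=1/6, S2=7/60, S3=1/10)
  d_2[S0] = 37/60*1/2 + 1/6*3/5 + 7/60*1/5 + 1/10*7/10 = 301/600
  d_2[S1] = 37/60*1/5 + 1/6*1/5 + 7/60*1/10 + 1/10*1/10 = 107/600
  d_2[S2] = 37/60*1/5 + 1/6*1/10 + 7/60*3/5 + 1/10*1/10 = 11/50
  d_2[S3] = 37/60*1/10 + 1/6*1/10 + 7/60*1/10 + 1/10*1/10 = 1/10
d_2 = (S0=301/600, S1=107/600, S2=11/50, S3=1/10)
  d_3[S0] = 301/600*1/2 + 107/600*3/5 + 11/50*1/5 + 1/10*7/10 = 2831/6000
  d_3[S1] = 301/600*1/5 + 107/600*1/5 + 11/50*1/10 + 1/10*1/10 = 21/125
  d_3[S2] = 301/600*1/5 + 107/600*1/10 + 11/50*3/5 + 1/10*1/10 = 1561/6000
  d_3[S3] = 301/600*1/10 + 107/600*1/10 + 11/50*1/10 + 1/10*1/10 = 1/10
d_3 = (S0=2831/6000, S1=21/125, S2=1561/6000, S3=1/10)
  d_4[S0] = 2831/6000*1/2 + 21/125*3/5 + 1561/6000*1/5 + 1/10*7/10 = 367/800
  d_4[S1] = 2831/6000*1/5 + 21/125*1/5 + 1561/6000*1/10 + 1/10*1/10 = 9839/60000
  d_4[S2] = 2831/6000*1/5 + 21/125*1/10 + 1561/6000*3/5 + 1/10*1/10 = 4159/15000
  d_4[S3] = 2831/6000*1/10 + 21/125*1/10 + 1561/6000*1/10 + 1/10*1/10 = 1/10
d_4 = (S0=367/800, S1=9839/60000, S2=4159/15000, S3=1/10)

Answer: 367/800 9839/60000 4159/15000 1/10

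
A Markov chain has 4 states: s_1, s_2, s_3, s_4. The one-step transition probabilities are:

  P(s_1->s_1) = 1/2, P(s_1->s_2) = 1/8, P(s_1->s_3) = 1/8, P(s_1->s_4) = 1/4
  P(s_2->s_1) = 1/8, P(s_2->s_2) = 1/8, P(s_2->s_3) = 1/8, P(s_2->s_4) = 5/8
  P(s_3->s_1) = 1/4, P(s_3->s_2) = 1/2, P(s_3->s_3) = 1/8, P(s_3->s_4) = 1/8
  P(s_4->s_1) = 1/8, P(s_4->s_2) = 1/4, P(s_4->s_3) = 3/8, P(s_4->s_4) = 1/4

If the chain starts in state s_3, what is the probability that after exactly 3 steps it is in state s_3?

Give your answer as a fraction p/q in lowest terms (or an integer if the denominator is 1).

Answer: 59/256

Derivation:
Computing P^3 by repeated multiplication:
P^1 =
  s_1: [1/2, 1/8, 1/8, 1/4]
  s_2: [1/8, 1/8, 1/8, 5/8]
  s_3: [1/4, 1/2, 1/8, 1/8]
  s_4: [1/8, 1/4, 3/8, 1/4]
P^2 =
  s_1: [21/64, 13/64, 3/16, 9/32]
  s_2: [3/16, 1/4, 9/32, 9/32]
  s_3: [15/64, 3/16, 5/32, 27/64]
  s_4: [7/32, 19/64, 3/16, 19/64]
P^3 =
  s_1: [139/512, 59/256, 25/128, 155/512]
  s_2: [59/256, 17/64, 25/128, 79/256]
  s_3: [119/512, 121/512, 59/256, 77/256]
  s_4: [59/256, 119/512, 51/256, 173/512]

(P^3)[s_3 -> s_3] = 59/256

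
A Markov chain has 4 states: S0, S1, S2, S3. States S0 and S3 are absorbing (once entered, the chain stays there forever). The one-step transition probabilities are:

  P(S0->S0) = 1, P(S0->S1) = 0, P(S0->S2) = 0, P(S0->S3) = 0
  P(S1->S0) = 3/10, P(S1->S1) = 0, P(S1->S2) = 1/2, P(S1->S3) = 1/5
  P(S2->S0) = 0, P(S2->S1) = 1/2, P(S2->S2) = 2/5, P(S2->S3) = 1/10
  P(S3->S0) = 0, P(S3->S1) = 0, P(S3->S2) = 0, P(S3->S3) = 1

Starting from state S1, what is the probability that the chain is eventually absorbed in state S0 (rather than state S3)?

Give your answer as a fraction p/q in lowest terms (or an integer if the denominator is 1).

Answer: 18/35

Derivation:
Let a_i = P(absorbed in S0 | start in state i).
Boundary conditions: a_S0 = 1, a_S3 = 0.
For each transient state i, a_i = sum_j P(i->j) * a_j:
  a_S1 = 3/10*a_S0 + 0*a_S1 + 1/2*a_S2 + 1/5*a_S3
  a_S2 = 0*a_S0 + 1/2*a_S1 + 2/5*a_S2 + 1/10*a_S3

Substituting a_S0 = 1 and a_S3 = 0, rearrange to (I - Q) a = r where r[i] = P(i -> S0):
  [1, -1/2] . (a_S1, a_S2) = 3/10
  [-1/2, 3/5] . (a_S1, a_S2) = 0

Solving yields:
  a_S1 = 18/35
  a_S2 = 3/7

Starting state is S1, so the absorption probability is a_S1 = 18/35.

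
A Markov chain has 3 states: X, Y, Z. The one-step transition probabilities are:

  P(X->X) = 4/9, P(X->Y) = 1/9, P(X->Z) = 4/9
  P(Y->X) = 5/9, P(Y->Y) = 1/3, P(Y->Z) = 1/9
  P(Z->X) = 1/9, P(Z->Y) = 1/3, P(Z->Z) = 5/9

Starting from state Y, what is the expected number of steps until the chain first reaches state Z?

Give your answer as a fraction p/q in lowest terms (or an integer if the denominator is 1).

Let h_i = expected steps to first reach Z from state i.
Boundary: h_Z = 0.
First-step equations for the other states:
  h_X = 1 + 4/9*h_X + 1/9*h_Y + 4/9*h_Z
  h_Y = 1 + 5/9*h_X + 1/3*h_Y + 1/9*h_Z

Substituting h_Z = 0 and rearranging gives the linear system (I - Q) h = 1:
  [5/9, -1/9] . (h_X, h_Y) = 1
  [-5/9, 2/3] . (h_X, h_Y) = 1

Solving yields:
  h_X = 63/25
  h_Y = 18/5

Starting state is Y, so the expected hitting time is h_Y = 18/5.

Answer: 18/5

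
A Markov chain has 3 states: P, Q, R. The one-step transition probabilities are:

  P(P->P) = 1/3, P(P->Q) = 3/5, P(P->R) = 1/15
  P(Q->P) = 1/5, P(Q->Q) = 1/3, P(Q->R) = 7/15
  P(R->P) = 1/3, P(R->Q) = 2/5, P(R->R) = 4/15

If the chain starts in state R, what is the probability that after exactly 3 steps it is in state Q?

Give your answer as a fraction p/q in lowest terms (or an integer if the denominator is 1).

Answer: 32/75

Derivation:
Computing P^3 by repeated multiplication:
P^1 =
  P: [1/3, 3/5, 1/15]
  Q: [1/5, 1/3, 7/15]
  R: [1/3, 2/5, 4/15]
P^2 =
  P: [19/75, 32/75, 8/25]
  Q: [13/45, 94/225, 22/75]
  R: [7/25, 11/25, 7/25]
P^3 =
  P: [311/1125, 19/45, 113/375]
  Q: [937/3375, 1451/3375, 329/1125]
  R: [103/375, 32/75, 112/375]

(P^3)[R -> Q] = 32/75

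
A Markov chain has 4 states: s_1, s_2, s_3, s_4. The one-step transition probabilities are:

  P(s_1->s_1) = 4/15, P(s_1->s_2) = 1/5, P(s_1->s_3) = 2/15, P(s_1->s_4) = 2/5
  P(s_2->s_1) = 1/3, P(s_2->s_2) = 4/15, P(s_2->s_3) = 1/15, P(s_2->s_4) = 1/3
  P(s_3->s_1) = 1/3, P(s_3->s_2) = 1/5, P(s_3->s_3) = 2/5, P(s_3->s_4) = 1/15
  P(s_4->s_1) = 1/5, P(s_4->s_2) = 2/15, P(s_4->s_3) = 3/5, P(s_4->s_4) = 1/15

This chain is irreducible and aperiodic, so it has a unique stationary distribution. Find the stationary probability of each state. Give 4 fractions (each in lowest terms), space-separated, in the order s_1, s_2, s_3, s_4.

The stationary distribution satisfies pi = pi * P, i.e.:
  pi_s_1 = 4/15*pi_s_1 + 1/3*pi_s_2 + 1/3*pi_s_3 + 1/5*pi_s_4
  pi_s_2 = 1/5*pi_s_1 + 4/15*pi_s_2 + 1/5*pi_s_3 + 2/15*pi_s_4
  pi_s_3 = 2/15*pi_s_1 + 1/15*pi_s_2 + 2/5*pi_s_3 + 3/5*pi_s_4
  pi_s_4 = 2/5*pi_s_1 + 1/3*pi_s_2 + 1/15*pi_s_3 + 1/15*pi_s_4
with normalization: pi_s_1 + pi_s_2 + pi_s_3 + pi_s_4 = 1.

Using the first 3 balance equations plus normalization, the linear system A*pi = b is:
  [-11/15, 1/3, 1/3, 1/5] . pi = 0
  [1/5, -11/15, 1/5, 2/15] . pi = 0
  [2/15, 1/15, -3/5, 3/5] . pi = 0
  [1, 1, 1, 1] . pi = 1

Solving yields:
  pi_s_1 = 509/1782
  pi_s_2 = 709/3564
  pi_s_3 = 119/396
  pi_s_4 = 383/1782

Verification (pi * P):
  509/1782*4/15 + 709/3564*1/3 + 119/396*1/3 + 383/1782*1/5 = 509/1782 = pi_s_1  (ok)
  509/1782*1/5 + 709/3564*4/15 + 119/396*1/5 + 383/1782*2/15 = 709/3564 = pi_s_2  (ok)
  509/1782*2/15 + 709/3564*1/15 + 119/396*2/5 + 383/1782*3/5 = 119/396 = pi_s_3  (ok)
  509/1782*2/5 + 709/3564*1/3 + 119/396*1/15 + 383/1782*1/15 = 383/1782 = pi_s_4  (ok)

Answer: 509/1782 709/3564 119/396 383/1782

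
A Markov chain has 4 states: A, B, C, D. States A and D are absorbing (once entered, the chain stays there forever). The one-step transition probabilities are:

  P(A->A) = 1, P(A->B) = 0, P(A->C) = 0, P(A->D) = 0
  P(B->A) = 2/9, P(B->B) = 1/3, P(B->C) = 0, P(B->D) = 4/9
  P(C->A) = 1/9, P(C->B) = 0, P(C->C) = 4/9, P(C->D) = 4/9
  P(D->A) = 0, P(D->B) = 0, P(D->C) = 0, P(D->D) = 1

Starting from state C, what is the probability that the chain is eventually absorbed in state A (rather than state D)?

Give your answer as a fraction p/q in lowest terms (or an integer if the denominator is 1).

Answer: 1/5

Derivation:
Let a_i = P(absorbed in A | start in state i).
Boundary conditions: a_A = 1, a_D = 0.
For each transient state i, a_i = sum_j P(i->j) * a_j:
  a_B = 2/9*a_A + 1/3*a_B + 0*a_C + 4/9*a_D
  a_C = 1/9*a_A + 0*a_B + 4/9*a_C + 4/9*a_D

Substituting a_A = 1 and a_D = 0, rearrange to (I - Q) a = r where r[i] = P(i -> A):
  [2/3, 0] . (a_B, a_C) = 2/9
  [0, 5/9] . (a_B, a_C) = 1/9

Solving yields:
  a_B = 1/3
  a_C = 1/5

Starting state is C, so the absorption probability is a_C = 1/5.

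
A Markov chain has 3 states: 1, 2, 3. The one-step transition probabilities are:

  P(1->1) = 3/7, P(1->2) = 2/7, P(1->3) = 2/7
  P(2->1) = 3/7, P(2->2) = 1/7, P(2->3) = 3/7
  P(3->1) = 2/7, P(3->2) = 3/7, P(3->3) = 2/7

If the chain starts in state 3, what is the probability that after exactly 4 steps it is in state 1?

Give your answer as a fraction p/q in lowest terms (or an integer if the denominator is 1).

Answer: 918/2401

Derivation:
Computing P^4 by repeated multiplication:
P^1 =
  1: [3/7, 2/7, 2/7]
  2: [3/7, 1/7, 3/7]
  3: [2/7, 3/7, 2/7]
P^2 =
  1: [19/49, 2/7, 16/49]
  2: [18/49, 16/49, 15/49]
  3: [19/49, 13/49, 17/49]
P^3 =
  1: [131/343, 100/343, 16/49]
  2: [132/343, 97/343, 114/343]
  3: [130/343, 102/343, 111/343]
P^4 =
  1: [131/343, 698/2401, 786/2401]
  2: [915/2401, 703/2401, 783/2401]
  3: [918/2401, 695/2401, 788/2401]

(P^4)[3 -> 1] = 918/2401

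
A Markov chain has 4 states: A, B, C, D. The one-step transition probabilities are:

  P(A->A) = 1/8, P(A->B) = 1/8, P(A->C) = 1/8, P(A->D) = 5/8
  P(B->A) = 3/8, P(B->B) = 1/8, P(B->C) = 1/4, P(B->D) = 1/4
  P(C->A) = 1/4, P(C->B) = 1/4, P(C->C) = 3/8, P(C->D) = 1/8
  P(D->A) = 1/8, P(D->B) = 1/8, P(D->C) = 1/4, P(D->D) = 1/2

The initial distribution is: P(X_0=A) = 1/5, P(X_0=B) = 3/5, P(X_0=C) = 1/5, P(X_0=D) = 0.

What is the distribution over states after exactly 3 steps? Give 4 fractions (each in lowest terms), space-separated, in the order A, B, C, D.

Propagating the distribution step by step (d_{t+1} = d_t * P):
d_0 = (A=1/5, B=3/5, C=1/5, D=0)
  d_1[A] = 1/5*1/8 + 3/5*3/8 + 1/5*1/4 + 0*1/8 = 3/10
  d_1[B] = 1/5*1/8 + 3/5*1/8 + 1/5*1/4 + 0*1/8 = 3/20
  d_1[C] = 1/5*1/8 + 3/5*1/4 + 1/5*3/8 + 0*1/4 = 1/4
  d_1[D] = 1/5*5/8 + 3/5*1/4 + 1/5*1/8 + 0*1/2 = 3/10
d_1 = (A=3/10, B=3/20, C=1/4, D=3/10)
  d_2[A] = 3/10*1/8 + 3/20*3/8 + 1/4*1/4 + 3/10*1/8 = 31/160
  d_2[B] = 3/10*1/8 + 3/20*1/8 + 1/4*1/4 + 3/10*1/8 = 5/32
  d_2[C] = 3/10*1/8 + 3/20*1/4 + 1/4*3/8 + 3/10*1/4 = 39/160
  d_2[D] = 3/10*5/8 + 3/20*1/4 + 1/4*1/8 + 3/10*1/2 = 13/32
d_2 = (A=31/160, B=5/32, C=39/160, D=13/32)
  d_3[A] = 31/160*1/8 + 5/32*3/8 + 39/160*1/4 + 13/32*1/8 = 249/1280
  d_3[B] = 31/160*1/8 + 5/32*1/8 + 39/160*1/4 + 13/32*1/8 = 199/1280
  d_3[C] = 31/160*1/8 + 5/32*1/4 + 39/160*3/8 + 13/32*1/4 = 41/160
  d_3[D] = 31/160*5/8 + 5/32*1/4 + 39/160*1/8 + 13/32*1/2 = 63/160
d_3 = (A=249/1280, B=199/1280, C=41/160, D=63/160)

Answer: 249/1280 199/1280 41/160 63/160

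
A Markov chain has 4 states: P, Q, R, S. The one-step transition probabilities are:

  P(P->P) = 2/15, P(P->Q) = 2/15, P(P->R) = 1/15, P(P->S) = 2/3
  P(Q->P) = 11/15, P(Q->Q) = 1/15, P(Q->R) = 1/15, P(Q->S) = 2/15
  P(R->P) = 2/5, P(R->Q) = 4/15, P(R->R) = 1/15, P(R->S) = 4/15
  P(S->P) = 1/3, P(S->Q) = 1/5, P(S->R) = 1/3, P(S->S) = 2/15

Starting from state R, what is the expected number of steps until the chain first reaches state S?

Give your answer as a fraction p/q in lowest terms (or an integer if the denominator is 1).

Answer: 165/64

Derivation:
Let h_i = expected steps to first reach S from state i.
Boundary: h_S = 0.
First-step equations for the other states:
  h_P = 1 + 2/15*h_P + 2/15*h_Q + 1/15*h_R + 2/3*h_S
  h_Q = 1 + 11/15*h_P + 1/15*h_Q + 1/15*h_R + 2/15*h_S
  h_R = 1 + 2/5*h_P + 4/15*h_Q + 1/15*h_R + 4/15*h_S

Substituting h_S = 0 and rearranging gives the linear system (I - Q) h = 1:
  [13/15, -2/15, -1/15] . (h_P, h_Q, h_R) = 1
  [-11/15, 14/15, -1/15] . (h_P, h_Q, h_R) = 1
  [-2/5, -4/15, 14/15] . (h_P, h_Q, h_R) = 1

Solving yields:
  h_P = 225/128
  h_Q = 675/256
  h_R = 165/64

Starting state is R, so the expected hitting time is h_R = 165/64.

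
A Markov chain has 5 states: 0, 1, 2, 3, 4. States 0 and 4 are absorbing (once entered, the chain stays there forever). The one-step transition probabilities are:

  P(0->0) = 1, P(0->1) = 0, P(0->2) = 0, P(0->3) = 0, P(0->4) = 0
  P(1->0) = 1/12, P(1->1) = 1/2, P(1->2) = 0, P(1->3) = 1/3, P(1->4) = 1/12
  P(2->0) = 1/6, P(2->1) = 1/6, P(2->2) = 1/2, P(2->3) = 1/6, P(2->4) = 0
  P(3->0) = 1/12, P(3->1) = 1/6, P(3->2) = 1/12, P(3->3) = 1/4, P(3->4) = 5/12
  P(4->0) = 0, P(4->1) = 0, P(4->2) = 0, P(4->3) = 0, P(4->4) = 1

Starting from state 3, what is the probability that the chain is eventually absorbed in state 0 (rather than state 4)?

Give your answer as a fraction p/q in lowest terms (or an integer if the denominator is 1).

Let a_i = P(absorbed in 0 | start in state i).
Boundary conditions: a_0 = 1, a_4 = 0.
For each transient state i, a_i = sum_j P(i->j) * a_j:
  a_1 = 1/12*a_0 + 1/2*a_1 + 0*a_2 + 1/3*a_3 + 1/12*a_4
  a_2 = 1/6*a_0 + 1/6*a_1 + 1/2*a_2 + 1/6*a_3 + 0*a_4
  a_3 = 1/12*a_0 + 1/6*a_1 + 1/12*a_2 + 1/4*a_3 + 5/12*a_4

Substituting a_0 = 1 and a_4 = 0, rearrange to (I - Q) a = r where r[i] = P(i -> 0):
  [1/2, 0, -1/3] . (a_1, a_2, a_3) = 1/12
  [-1/6, 1/2, -1/6] . (a_1, a_2, a_3) = 1/6
  [-1/6, -1/12, 3/4] . (a_1, a_2, a_3) = 1/12

Solving yields:
  a_1 = 21/64
  a_2 = 67/128
  a_3 = 31/128

Starting state is 3, so the absorption probability is a_3 = 31/128.

Answer: 31/128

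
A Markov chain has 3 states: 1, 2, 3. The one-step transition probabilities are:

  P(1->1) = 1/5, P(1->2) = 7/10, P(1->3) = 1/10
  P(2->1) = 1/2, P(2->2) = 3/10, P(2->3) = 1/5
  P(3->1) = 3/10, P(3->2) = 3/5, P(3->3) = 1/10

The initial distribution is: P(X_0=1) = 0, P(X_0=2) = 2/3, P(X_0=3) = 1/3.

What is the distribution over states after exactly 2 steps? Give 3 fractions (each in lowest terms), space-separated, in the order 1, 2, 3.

Propagating the distribution step by step (d_{t+1} = d_t * P):
d_0 = (1=0, 2=2/3, 3=1/3)
  d_1[1] = 0*1/5 + 2/3*1/2 + 1/3*3/10 = 13/30
  d_1[2] = 0*7/10 + 2/3*3/10 + 1/3*3/5 = 2/5
  d_1[3] = 0*1/10 + 2/3*1/5 + 1/3*1/10 = 1/6
d_1 = (1=13/30, 2=2/5, 3=1/6)
  d_2[1] = 13/30*1/5 + 2/5*1/2 + 1/6*3/10 = 101/300
  d_2[2] = 13/30*7/10 + 2/5*3/10 + 1/6*3/5 = 157/300
  d_2[3] = 13/30*1/10 + 2/5*1/5 + 1/6*1/10 = 7/50
d_2 = (1=101/300, 2=157/300, 3=7/50)

Answer: 101/300 157/300 7/50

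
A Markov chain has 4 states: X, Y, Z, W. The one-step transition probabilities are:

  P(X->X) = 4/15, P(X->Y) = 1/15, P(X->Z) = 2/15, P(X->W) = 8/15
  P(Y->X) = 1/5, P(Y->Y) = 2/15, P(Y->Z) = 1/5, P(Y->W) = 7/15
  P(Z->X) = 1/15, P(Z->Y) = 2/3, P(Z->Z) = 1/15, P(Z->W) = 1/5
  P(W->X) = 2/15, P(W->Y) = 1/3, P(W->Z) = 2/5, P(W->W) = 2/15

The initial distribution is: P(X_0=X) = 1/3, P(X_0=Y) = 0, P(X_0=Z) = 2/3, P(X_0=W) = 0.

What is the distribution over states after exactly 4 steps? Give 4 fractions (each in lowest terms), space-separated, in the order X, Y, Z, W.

Answer: 24371/151875 45998/151875 3697/16875 48233/151875

Derivation:
Propagating the distribution step by step (d_{t+1} = d_t * P):
d_0 = (X=1/3, Y=0, Z=2/3, W=0)
  d_1[X] = 1/3*4/15 + 0*1/5 + 2/3*1/15 + 0*2/15 = 2/15
  d_1[Y] = 1/3*1/15 + 0*2/15 + 2/3*2/3 + 0*1/3 = 7/15
  d_1[Z] = 1/3*2/15 + 0*1/5 + 2/3*1/15 + 0*2/5 = 4/45
  d_1[W] = 1/3*8/15 + 0*7/15 + 2/3*1/5 + 0*2/15 = 14/45
d_1 = (X=2/15, Y=7/15, Z=4/45, W=14/45)
  d_2[X] = 2/15*4/15 + 7/15*1/5 + 4/45*1/15 + 14/45*2/15 = 119/675
  d_2[Y] = 2/15*1/15 + 7/15*2/15 + 4/45*2/3 + 14/45*1/3 = 158/675
  d_2[Z] = 2/15*2/15 + 7/15*1/5 + 4/45*1/15 + 14/45*2/5 = 163/675
  d_2[W] = 2/15*8/15 + 7/15*7/15 + 4/45*1/5 + 14/45*2/15 = 47/135
d_2 = (X=119/675, Y=158/675, Z=163/675, W=47/135)
  d_3[X] = 119/675*4/15 + 158/675*1/5 + 163/675*1/15 + 47/135*2/15 = 1583/10125
  d_3[Y] = 119/675*1/15 + 158/675*2/15 + 163/675*2/3 + 47/135*1/3 = 8/25
  d_3[Z] = 119/675*2/15 + 158/675*1/5 + 163/675*1/15 + 47/135*2/5 = 457/2025
  d_3[W] = 119/675*8/15 + 158/675*7/15 + 163/675*1/5 + 47/135*2/15 = 3017/10125
d_3 = (X=1583/10125, Y=8/25, Z=457/2025, W=3017/10125)
  d_4[X] = 1583/10125*4/15 + 8/25*1/5 + 457/2025*1/15 + 3017/10125*2/15 = 24371/151875
  d_4[Y] = 1583/10125*1/15 + 8/25*2/15 + 457/2025*2/3 + 3017/10125*1/3 = 45998/151875
  d_4[Z] = 1583/10125*2/15 + 8/25*1/5 + 457/2025*1/15 + 3017/10125*2/5 = 3697/16875
  d_4[W] = 1583/10125*8/15 + 8/25*7/15 + 457/2025*1/5 + 3017/10125*2/15 = 48233/151875
d_4 = (X=24371/151875, Y=45998/151875, Z=3697/16875, W=48233/151875)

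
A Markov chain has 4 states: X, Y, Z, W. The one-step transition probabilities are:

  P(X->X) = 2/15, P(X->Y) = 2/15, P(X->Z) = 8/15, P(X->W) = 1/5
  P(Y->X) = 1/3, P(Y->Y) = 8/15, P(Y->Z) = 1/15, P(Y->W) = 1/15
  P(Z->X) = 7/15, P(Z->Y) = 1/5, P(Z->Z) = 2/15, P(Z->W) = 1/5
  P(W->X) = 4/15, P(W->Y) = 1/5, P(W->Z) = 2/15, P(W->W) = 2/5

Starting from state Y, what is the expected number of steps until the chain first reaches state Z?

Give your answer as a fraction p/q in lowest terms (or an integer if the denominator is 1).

Answer: 390/79

Derivation:
Let h_i = expected steps to first reach Z from state i.
Boundary: h_Z = 0.
First-step equations for the other states:
  h_X = 1 + 2/15*h_X + 2/15*h_Y + 8/15*h_Z + 1/5*h_W
  h_Y = 1 + 1/3*h_X + 8/15*h_Y + 1/15*h_Z + 1/15*h_W
  h_W = 1 + 4/15*h_X + 1/5*h_Y + 2/15*h_Z + 2/5*h_W

Substituting h_Z = 0 and rearranging gives the linear system (I - Q) h = 1:
  [13/15, -2/15, -1/5] . (h_X, h_Y, h_W) = 1
  [-1/3, 7/15, -1/15] . (h_X, h_Y, h_W) = 1
  [-4/15, -1/5, 3/5] . (h_X, h_Y, h_W) = 1

Solving yields:
  h_X = 1650/553
  h_Y = 390/79
  h_W = 2565/553

Starting state is Y, so the expected hitting time is h_Y = 390/79.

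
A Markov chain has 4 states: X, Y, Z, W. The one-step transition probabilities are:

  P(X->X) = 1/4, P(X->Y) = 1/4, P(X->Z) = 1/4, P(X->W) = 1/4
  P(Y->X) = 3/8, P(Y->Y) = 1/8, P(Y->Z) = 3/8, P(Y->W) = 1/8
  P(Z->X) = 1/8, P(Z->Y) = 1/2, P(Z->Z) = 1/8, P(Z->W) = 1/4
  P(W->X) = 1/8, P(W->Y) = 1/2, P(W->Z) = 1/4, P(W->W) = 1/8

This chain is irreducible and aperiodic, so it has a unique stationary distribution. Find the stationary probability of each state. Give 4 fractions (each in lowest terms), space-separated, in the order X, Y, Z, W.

Answer: 19/81 26/81 188/729 136/729

Derivation:
The stationary distribution satisfies pi = pi * P, i.e.:
  pi_X = 1/4*pi_X + 3/8*pi_Y + 1/8*pi_Z + 1/8*pi_W
  pi_Y = 1/4*pi_X + 1/8*pi_Y + 1/2*pi_Z + 1/2*pi_W
  pi_Z = 1/4*pi_X + 3/8*pi_Y + 1/8*pi_Z + 1/4*pi_W
  pi_W = 1/4*pi_X + 1/8*pi_Y + 1/4*pi_Z + 1/8*pi_W
with normalization: pi_X + pi_Y + pi_Z + pi_W = 1.

Using the first 3 balance equations plus normalization, the linear system A*pi = b is:
  [-3/4, 3/8, 1/8, 1/8] . pi = 0
  [1/4, -7/8, 1/2, 1/2] . pi = 0
  [1/4, 3/8, -7/8, 1/4] . pi = 0
  [1, 1, 1, 1] . pi = 1

Solving yields:
  pi_X = 19/81
  pi_Y = 26/81
  pi_Z = 188/729
  pi_W = 136/729

Verification (pi * P):
  19/81*1/4 + 26/81*3/8 + 188/729*1/8 + 136/729*1/8 = 19/81 = pi_X  (ok)
  19/81*1/4 + 26/81*1/8 + 188/729*1/2 + 136/729*1/2 = 26/81 = pi_Y  (ok)
  19/81*1/4 + 26/81*3/8 + 188/729*1/8 + 136/729*1/4 = 188/729 = pi_Z  (ok)
  19/81*1/4 + 26/81*1/8 + 188/729*1/4 + 136/729*1/8 = 136/729 = pi_W  (ok)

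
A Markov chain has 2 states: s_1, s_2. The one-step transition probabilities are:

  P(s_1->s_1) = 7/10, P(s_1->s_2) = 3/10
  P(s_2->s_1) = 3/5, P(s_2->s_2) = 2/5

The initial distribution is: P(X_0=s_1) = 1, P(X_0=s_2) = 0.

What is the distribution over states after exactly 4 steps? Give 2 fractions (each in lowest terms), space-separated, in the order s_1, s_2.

Propagating the distribution step by step (d_{t+1} = d_t * P):
d_0 = (s_1=1, s_2=0)
  d_1[s_1] = 1*7/10 + 0*3/5 = 7/10
  d_1[s_2] = 1*3/10 + 0*2/5 = 3/10
d_1 = (s_1=7/10, s_2=3/10)
  d_2[s_1] = 7/10*7/10 + 3/10*3/5 = 67/100
  d_2[s_2] = 7/10*3/10 + 3/10*2/5 = 33/100
d_2 = (s_1=67/100, s_2=33/100)
  d_3[s_1] = 67/100*7/10 + 33/100*3/5 = 667/1000
  d_3[s_2] = 67/100*3/10 + 33/100*2/5 = 333/1000
d_3 = (s_1=667/1000, s_2=333/1000)
  d_4[s_1] = 667/1000*7/10 + 333/1000*3/5 = 6667/10000
  d_4[s_2] = 667/1000*3/10 + 333/1000*2/5 = 3333/10000
d_4 = (s_1=6667/10000, s_2=3333/10000)

Answer: 6667/10000 3333/10000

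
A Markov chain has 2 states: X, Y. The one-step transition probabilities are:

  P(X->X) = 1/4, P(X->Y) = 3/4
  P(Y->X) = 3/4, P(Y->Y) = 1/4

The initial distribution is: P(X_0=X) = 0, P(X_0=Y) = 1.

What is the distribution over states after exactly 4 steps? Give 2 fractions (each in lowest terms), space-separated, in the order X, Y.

Answer: 15/32 17/32

Derivation:
Propagating the distribution step by step (d_{t+1} = d_t * P):
d_0 = (X=0, Y=1)
  d_1[X] = 0*1/4 + 1*3/4 = 3/4
  d_1[Y] = 0*3/4 + 1*1/4 = 1/4
d_1 = (X=3/4, Y=1/4)
  d_2[X] = 3/4*1/4 + 1/4*3/4 = 3/8
  d_2[Y] = 3/4*3/4 + 1/4*1/4 = 5/8
d_2 = (X=3/8, Y=5/8)
  d_3[X] = 3/8*1/4 + 5/8*3/4 = 9/16
  d_3[Y] = 3/8*3/4 + 5/8*1/4 = 7/16
d_3 = (X=9/16, Y=7/16)
  d_4[X] = 9/16*1/4 + 7/16*3/4 = 15/32
  d_4[Y] = 9/16*3/4 + 7/16*1/4 = 17/32
d_4 = (X=15/32, Y=17/32)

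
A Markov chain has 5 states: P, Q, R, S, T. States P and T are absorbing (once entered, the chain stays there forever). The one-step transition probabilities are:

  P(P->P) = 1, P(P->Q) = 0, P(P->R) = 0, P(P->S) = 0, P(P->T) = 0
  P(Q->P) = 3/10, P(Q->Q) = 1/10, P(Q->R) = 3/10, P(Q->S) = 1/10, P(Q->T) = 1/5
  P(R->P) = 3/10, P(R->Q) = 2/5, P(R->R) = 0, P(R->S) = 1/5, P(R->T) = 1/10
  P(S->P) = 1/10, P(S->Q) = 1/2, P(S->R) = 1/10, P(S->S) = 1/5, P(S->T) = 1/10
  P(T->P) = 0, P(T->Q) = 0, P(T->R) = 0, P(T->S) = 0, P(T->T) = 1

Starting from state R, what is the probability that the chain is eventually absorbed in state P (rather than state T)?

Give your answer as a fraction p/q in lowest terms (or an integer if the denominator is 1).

Let a_i = P(absorbed in P | start in state i).
Boundary conditions: a_P = 1, a_T = 0.
For each transient state i, a_i = sum_j P(i->j) * a_j:
  a_Q = 3/10*a_P + 1/10*a_Q + 3/10*a_R + 1/10*a_S + 1/5*a_T
  a_R = 3/10*a_P + 2/5*a_Q + 0*a_R + 1/5*a_S + 1/10*a_T
  a_S = 1/10*a_P + 1/2*a_Q + 1/10*a_R + 1/5*a_S + 1/10*a_T

Substituting a_P = 1 and a_T = 0, rearrange to (I - Q) a = r where r[i] = P(i -> P):
  [9/10, -3/10, -1/10] . (a_Q, a_R, a_S) = 3/10
  [-2/5, 1, -1/5] . (a_Q, a_R, a_S) = 3/10
  [-1/2, -1/10, 4/5] . (a_Q, a_R, a_S) = 1/10

Solving yields:
  a_Q = 325/522
  a_R = 349/522
  a_S = 52/87

Starting state is R, so the absorption probability is a_R = 349/522.

Answer: 349/522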